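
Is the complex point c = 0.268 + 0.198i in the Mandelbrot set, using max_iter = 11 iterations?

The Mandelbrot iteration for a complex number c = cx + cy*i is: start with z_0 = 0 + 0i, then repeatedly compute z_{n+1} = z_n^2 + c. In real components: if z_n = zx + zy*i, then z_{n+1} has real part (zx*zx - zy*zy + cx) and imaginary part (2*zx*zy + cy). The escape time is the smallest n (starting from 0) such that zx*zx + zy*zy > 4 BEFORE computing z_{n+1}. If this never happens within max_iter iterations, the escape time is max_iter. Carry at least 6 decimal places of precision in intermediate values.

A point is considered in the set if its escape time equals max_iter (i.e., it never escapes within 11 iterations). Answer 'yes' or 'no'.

z_0 = 0 + 0i, c = 0.2680 + 0.1980i
Iter 1: z = 0.2680 + 0.1980i, |z|^2 = 0.1110
Iter 2: z = 0.3006 + 0.3041i, |z|^2 = 0.1829
Iter 3: z = 0.2659 + 0.3809i, |z|^2 = 0.2157
Iter 4: z = 0.1936 + 0.4005i, |z|^2 = 0.1979
Iter 5: z = 0.1451 + 0.3531i, |z|^2 = 0.1457
Iter 6: z = 0.1644 + 0.3005i, |z|^2 = 0.1173
Iter 7: z = 0.2047 + 0.2968i, |z|^2 = 0.1300
Iter 8: z = 0.2218 + 0.3195i, |z|^2 = 0.1513
Iter 9: z = 0.2151 + 0.3398i, |z|^2 = 0.1617
Iter 10: z = 0.1988 + 0.3442i, |z|^2 = 0.1580
Did not escape in 11 iterations → in set

Answer: yes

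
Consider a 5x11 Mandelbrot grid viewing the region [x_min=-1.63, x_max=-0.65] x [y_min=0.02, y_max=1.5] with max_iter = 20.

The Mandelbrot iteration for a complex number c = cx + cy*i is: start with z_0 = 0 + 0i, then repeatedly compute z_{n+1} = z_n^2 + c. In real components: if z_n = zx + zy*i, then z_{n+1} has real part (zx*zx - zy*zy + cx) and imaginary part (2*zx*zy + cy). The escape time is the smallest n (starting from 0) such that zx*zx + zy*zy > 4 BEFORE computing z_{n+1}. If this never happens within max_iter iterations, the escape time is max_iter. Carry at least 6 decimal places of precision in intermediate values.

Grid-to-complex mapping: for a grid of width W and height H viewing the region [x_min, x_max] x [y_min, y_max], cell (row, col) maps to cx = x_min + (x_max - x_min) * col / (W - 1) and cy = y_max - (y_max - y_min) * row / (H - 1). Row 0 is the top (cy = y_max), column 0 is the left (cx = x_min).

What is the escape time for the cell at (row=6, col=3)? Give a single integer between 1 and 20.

Answer: 5

Derivation:
z_0 = 0 + 0i, c = -0.8950 + 0.6120i
Iter 1: z = -0.8950 + 0.6120i, |z|^2 = 1.1756
Iter 2: z = -0.4685 + -0.4835i, |z|^2 = 0.4533
Iter 3: z = -0.9092 + 1.0650i, |z|^2 = 1.9610
Iter 4: z = -1.2026 + -1.3248i, |z|^2 = 3.2012
Iter 5: z = -1.2038 + 3.7983i, |z|^2 = 15.8759
Escaped at iteration 5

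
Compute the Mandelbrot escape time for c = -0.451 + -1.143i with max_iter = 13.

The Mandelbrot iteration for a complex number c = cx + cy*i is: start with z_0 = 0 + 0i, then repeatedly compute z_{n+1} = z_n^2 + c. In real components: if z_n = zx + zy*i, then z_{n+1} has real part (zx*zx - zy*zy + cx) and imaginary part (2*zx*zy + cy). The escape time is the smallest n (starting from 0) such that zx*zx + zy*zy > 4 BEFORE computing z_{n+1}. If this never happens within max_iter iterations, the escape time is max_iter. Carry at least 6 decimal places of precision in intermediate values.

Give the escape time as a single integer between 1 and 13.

Answer: 3

Derivation:
z_0 = 0 + 0i, c = -0.4510 + -1.1430i
Iter 1: z = -0.4510 + -1.1430i, |z|^2 = 1.5098
Iter 2: z = -1.5540 + -0.1120i, |z|^2 = 2.4276
Iter 3: z = 1.9515 + -0.7948i, |z|^2 = 4.4402
Escaped at iteration 3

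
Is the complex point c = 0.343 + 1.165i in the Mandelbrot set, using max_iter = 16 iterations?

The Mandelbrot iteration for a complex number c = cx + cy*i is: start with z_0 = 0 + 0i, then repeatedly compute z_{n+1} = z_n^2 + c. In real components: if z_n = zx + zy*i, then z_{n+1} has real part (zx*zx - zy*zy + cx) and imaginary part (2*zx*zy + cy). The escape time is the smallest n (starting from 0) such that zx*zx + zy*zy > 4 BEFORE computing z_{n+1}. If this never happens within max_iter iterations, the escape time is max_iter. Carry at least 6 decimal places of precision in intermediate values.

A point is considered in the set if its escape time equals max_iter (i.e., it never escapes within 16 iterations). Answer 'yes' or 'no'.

z_0 = 0 + 0i, c = 0.3430 + 1.1650i
Iter 1: z = 0.3430 + 1.1650i, |z|^2 = 1.4749
Iter 2: z = -0.8966 + 1.9642i, |z|^2 = 4.6619
Escaped at iteration 2

Answer: no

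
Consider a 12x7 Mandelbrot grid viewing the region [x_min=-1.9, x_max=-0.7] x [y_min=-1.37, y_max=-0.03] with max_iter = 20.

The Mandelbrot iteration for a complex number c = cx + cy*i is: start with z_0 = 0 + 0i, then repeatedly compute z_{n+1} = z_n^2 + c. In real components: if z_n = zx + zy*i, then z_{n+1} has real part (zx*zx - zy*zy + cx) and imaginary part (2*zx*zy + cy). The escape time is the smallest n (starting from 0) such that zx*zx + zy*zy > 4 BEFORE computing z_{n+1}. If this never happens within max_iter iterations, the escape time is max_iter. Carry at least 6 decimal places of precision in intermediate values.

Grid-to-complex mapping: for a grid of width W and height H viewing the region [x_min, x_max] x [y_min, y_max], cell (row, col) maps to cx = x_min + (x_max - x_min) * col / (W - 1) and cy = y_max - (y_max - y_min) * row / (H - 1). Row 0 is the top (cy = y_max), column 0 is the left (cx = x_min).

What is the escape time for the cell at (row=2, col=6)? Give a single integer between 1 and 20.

Answer: 5

Derivation:
z_0 = 0 + 0i, c = -1.2455 + -0.4767i
Iter 1: z = -1.2455 + -0.4767i, |z|^2 = 1.7784
Iter 2: z = 0.0785 + 0.7107i, |z|^2 = 0.5112
Iter 3: z = -1.7443 + -0.3651i, |z|^2 = 3.1760
Iter 4: z = 1.6640 + 0.7971i, |z|^2 = 3.4041
Iter 5: z = 0.8880 + 2.1759i, |z|^2 = 5.5232
Escaped at iteration 5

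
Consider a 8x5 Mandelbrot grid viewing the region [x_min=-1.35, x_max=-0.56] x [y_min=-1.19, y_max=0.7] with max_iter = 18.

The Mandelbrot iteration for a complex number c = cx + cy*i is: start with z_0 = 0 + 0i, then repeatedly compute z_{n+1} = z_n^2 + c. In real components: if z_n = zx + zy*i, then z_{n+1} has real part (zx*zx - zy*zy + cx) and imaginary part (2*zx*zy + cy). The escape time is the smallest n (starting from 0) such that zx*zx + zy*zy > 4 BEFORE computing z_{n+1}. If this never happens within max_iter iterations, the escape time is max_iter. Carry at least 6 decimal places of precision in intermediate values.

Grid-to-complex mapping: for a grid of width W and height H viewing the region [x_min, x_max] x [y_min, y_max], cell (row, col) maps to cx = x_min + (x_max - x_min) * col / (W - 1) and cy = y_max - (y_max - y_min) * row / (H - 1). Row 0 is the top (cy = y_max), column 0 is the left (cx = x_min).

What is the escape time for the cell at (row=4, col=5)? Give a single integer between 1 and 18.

Answer: 3

Derivation:
z_0 = 0 + 0i, c = -0.7857 + -1.1900i
Iter 1: z = -0.7857 + -1.1900i, |z|^2 = 2.0334
Iter 2: z = -1.5845 + 0.6800i, |z|^2 = 2.9729
Iter 3: z = 1.2624 + -3.3449i, |z|^2 = 12.7819
Escaped at iteration 3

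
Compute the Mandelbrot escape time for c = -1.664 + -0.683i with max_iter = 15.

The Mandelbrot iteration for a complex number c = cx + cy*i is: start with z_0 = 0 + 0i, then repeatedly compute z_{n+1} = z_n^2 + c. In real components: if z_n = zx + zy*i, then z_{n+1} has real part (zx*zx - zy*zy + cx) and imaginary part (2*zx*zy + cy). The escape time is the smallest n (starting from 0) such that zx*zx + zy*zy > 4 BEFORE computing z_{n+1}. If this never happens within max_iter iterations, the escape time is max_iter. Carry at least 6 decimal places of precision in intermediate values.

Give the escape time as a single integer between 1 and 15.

Answer: 3

Derivation:
z_0 = 0 + 0i, c = -1.6640 + -0.6830i
Iter 1: z = -1.6640 + -0.6830i, |z|^2 = 3.2354
Iter 2: z = 0.6384 + 1.5900i, |z|^2 = 2.9357
Iter 3: z = -3.7846 + 1.3472i, |z|^2 = 16.1381
Escaped at iteration 3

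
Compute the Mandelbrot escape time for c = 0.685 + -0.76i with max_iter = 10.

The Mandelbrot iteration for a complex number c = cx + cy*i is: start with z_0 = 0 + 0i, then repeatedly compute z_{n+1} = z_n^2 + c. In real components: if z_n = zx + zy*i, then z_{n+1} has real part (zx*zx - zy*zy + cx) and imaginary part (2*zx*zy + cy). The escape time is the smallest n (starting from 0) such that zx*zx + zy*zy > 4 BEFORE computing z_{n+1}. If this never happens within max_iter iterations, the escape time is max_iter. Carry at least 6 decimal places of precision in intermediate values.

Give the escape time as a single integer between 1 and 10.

z_0 = 0 + 0i, c = 0.6850 + -0.7600i
Iter 1: z = 0.6850 + -0.7600i, |z|^2 = 1.0468
Iter 2: z = 0.5766 + -1.8012i, |z|^2 = 3.5768
Iter 3: z = -2.2268 + -2.8372i, |z|^2 = 13.0086
Escaped at iteration 3

Answer: 3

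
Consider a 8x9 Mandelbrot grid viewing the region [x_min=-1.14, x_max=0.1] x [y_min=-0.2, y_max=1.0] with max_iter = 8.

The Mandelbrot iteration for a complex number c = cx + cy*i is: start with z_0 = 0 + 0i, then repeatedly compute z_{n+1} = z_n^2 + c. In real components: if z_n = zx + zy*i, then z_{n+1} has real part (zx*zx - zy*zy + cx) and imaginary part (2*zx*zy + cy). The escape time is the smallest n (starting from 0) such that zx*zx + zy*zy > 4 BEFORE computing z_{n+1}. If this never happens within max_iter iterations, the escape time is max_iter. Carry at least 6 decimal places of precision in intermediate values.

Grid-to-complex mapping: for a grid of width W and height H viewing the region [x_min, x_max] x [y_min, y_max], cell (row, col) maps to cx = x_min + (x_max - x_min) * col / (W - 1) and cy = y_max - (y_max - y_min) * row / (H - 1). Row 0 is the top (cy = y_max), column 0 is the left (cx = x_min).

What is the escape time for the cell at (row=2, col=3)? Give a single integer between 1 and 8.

z_0 = 0 + 0i, c = -0.6086 + 0.7000i
Iter 1: z = -0.6086 + 0.7000i, |z|^2 = 0.8604
Iter 2: z = -0.7282 + -0.1520i, |z|^2 = 0.5534
Iter 3: z = -0.1014 + 0.9214i, |z|^2 = 0.8592
Iter 4: z = -1.4472 + 0.5132i, |z|^2 = 2.3578
Iter 5: z = 1.2225 + -0.7854i, |z|^2 = 2.1114
Iter 6: z = 0.2692 + -1.2203i, |z|^2 = 1.5616
Iter 7: z = -2.0252 + 0.0429i, |z|^2 = 4.1033
Escaped at iteration 7

Answer: 7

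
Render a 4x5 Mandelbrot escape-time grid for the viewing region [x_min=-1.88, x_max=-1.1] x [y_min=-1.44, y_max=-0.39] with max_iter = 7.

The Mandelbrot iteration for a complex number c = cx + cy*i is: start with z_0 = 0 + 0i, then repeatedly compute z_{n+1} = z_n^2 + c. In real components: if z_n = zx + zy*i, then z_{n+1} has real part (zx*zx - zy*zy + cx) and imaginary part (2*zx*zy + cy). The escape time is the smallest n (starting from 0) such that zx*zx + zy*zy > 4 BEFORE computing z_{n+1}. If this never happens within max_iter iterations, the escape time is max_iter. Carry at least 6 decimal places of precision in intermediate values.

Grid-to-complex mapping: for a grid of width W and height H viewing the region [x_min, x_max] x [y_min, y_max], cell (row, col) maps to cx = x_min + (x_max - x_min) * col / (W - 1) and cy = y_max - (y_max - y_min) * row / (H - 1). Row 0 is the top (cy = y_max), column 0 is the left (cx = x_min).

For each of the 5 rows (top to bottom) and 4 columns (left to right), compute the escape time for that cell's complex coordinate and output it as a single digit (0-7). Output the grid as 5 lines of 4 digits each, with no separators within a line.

(row=0, col=0): c = -1.8800 + -0.3900i → escape time 3
(row=0, col=1): c = -1.6200 + -0.3900i → escape time 4
(row=0, col=2): c = -1.3600 + -0.3900i → escape time 5
(row=0, col=3): c = -1.1000 + -0.3900i → escape time 7
(row=1, col=0): c = -1.8800 + -0.6525i → escape time 2
(row=1, col=1): c = -1.6200 + -0.6525i → escape time 3
(row=1, col=2): c = -1.3600 + -0.6525i → escape time 3
(row=1, col=3): c = -1.1000 + -0.6525i → escape time 4
(row=2, col=0): c = -1.8800 + -0.9150i → escape time 1
(row=2, col=1): c = -1.6200 + -0.9150i → escape time 2
(row=2, col=2): c = -1.3600 + -0.9150i → escape time 3
(row=2, col=3): c = -1.1000 + -0.9150i → escape time 3
(row=3, col=0): c = -1.8800 + -1.1775i → escape time 1
(row=3, col=1): c = -1.6200 + -1.1775i → escape time 1
(row=3, col=2): c = -1.3600 + -1.1775i → escape time 2
(row=3, col=3): c = -1.1000 + -1.1775i → escape time 3
(row=4, col=0): c = -1.8800 + -1.4400i → escape time 1
(row=4, col=1): c = -1.6200 + -1.4400i → escape time 1
(row=4, col=2): c = -1.3600 + -1.4400i → escape time 2
(row=4, col=3): c = -1.1000 + -1.4400i → escape time 2

Answer: 3457
2334
1233
1123
1122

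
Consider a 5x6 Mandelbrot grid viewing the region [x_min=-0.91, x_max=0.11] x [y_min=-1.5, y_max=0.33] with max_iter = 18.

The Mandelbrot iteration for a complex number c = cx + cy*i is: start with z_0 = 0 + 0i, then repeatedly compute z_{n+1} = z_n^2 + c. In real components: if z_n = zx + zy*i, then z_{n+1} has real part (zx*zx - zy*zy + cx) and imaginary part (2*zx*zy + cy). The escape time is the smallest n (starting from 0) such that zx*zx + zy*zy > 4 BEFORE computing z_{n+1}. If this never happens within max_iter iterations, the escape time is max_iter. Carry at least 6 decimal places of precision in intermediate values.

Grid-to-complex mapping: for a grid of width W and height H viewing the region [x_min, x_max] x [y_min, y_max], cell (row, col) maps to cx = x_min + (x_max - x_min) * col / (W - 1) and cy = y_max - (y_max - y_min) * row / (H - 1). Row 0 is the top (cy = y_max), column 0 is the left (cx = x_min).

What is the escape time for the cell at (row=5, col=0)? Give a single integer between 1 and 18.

z_0 = 0 + 0i, c = -0.9100 + -1.5000i
Iter 1: z = -0.9100 + -1.5000i, |z|^2 = 3.0781
Iter 2: z = -2.3319 + 1.2300i, |z|^2 = 6.9507
Escaped at iteration 2

Answer: 2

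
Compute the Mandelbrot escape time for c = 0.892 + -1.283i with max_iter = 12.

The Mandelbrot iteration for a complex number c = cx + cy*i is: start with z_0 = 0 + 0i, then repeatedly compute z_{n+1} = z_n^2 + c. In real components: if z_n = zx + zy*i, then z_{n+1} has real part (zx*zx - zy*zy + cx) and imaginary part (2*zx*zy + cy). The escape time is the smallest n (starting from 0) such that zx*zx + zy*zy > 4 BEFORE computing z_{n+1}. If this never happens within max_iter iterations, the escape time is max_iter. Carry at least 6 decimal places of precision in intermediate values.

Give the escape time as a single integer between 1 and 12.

Answer: 2

Derivation:
z_0 = 0 + 0i, c = 0.8920 + -1.2830i
Iter 1: z = 0.8920 + -1.2830i, |z|^2 = 2.4418
Iter 2: z = 0.0416 + -3.5719i, |z|^2 = 12.7600
Escaped at iteration 2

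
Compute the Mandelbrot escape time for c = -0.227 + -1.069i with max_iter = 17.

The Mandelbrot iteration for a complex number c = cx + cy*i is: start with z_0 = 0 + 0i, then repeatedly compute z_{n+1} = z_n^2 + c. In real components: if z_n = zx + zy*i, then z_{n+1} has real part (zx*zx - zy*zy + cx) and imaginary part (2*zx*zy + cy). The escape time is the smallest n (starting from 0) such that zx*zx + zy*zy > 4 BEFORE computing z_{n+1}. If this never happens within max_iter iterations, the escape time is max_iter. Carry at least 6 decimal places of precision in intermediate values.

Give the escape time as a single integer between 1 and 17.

Answer: 6

Derivation:
z_0 = 0 + 0i, c = -0.2270 + -1.0690i
Iter 1: z = -0.2270 + -1.0690i, |z|^2 = 1.1943
Iter 2: z = -1.3182 + -0.5837i, |z|^2 = 2.0784
Iter 3: z = 1.1701 + 0.4698i, |z|^2 = 1.5898
Iter 4: z = 0.9213 + 0.0305i, |z|^2 = 0.8497
Iter 5: z = 0.6209 + -1.0129i, |z|^2 = 1.4113
Iter 6: z = -0.8674 + -2.3267i, |z|^2 = 6.1658
Escaped at iteration 6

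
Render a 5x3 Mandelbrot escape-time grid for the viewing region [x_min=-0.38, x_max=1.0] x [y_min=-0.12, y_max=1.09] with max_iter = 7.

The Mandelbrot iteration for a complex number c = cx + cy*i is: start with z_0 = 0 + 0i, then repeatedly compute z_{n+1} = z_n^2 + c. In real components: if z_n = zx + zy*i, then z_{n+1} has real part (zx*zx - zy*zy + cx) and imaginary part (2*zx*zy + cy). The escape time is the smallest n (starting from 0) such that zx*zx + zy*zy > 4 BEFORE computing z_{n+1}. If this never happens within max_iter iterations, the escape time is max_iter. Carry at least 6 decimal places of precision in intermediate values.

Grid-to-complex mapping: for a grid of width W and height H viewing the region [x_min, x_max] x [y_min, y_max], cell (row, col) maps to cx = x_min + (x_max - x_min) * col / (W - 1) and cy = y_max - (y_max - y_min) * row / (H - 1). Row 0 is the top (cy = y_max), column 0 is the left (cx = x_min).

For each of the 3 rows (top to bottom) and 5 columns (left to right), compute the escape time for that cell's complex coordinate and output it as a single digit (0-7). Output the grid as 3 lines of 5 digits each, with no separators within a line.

(row=0, col=0): c = -0.3800 + 1.0900i → escape time 4
(row=0, col=1): c = -0.0350 + 1.0900i → escape time 5
(row=0, col=2): c = 0.3100 + 1.0900i → escape time 3
(row=0, col=3): c = 0.6550 + 1.0900i → escape time 2
(row=0, col=4): c = 1.0000 + 1.0900i → escape time 2
(row=1, col=0): c = -0.3800 + 0.4850i → escape time 7
(row=1, col=1): c = -0.0350 + 0.4850i → escape time 7
(row=1, col=2): c = 0.3100 + 0.4850i → escape time 7
(row=1, col=3): c = 0.6550 + 0.4850i → escape time 3
(row=1, col=4): c = 1.0000 + 0.4850i → escape time 2
(row=2, col=0): c = -0.3800 + -0.1200i → escape time 7
(row=2, col=1): c = -0.0350 + -0.1200i → escape time 7
(row=2, col=2): c = 0.3100 + -0.1200i → escape time 7
(row=2, col=3): c = 0.6550 + -0.1200i → escape time 4
(row=2, col=4): c = 1.0000 + -0.1200i → escape time 2

Answer: 45322
77732
77742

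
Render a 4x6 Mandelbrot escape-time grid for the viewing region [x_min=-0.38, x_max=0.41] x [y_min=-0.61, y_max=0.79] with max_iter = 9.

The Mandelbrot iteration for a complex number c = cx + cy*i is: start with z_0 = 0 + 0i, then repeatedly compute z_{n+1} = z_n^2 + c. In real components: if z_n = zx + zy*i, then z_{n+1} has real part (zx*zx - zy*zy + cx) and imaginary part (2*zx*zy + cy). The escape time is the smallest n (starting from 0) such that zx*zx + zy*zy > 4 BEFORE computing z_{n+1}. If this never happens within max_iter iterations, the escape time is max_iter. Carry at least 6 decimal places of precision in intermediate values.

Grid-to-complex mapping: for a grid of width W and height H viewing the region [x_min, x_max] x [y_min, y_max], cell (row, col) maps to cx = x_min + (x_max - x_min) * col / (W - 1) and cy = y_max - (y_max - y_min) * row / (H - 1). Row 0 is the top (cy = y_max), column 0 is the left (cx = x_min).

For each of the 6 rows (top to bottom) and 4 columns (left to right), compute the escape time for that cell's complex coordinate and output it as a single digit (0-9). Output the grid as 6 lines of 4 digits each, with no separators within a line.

Answer: 6954
9997
9999
9996
9999
9999

Derivation:
(row=0, col=0): c = -0.3800 + 0.7900i → escape time 6
(row=0, col=1): c = -0.1167 + 0.7900i → escape time 9
(row=0, col=2): c = 0.1467 + 0.7900i → escape time 5
(row=0, col=3): c = 0.4100 + 0.7900i → escape time 4
(row=1, col=0): c = -0.3800 + 0.5100i → escape time 9
(row=1, col=1): c = -0.1167 + 0.5100i → escape time 9
(row=1, col=2): c = 0.1467 + 0.5100i → escape time 9
(row=1, col=3): c = 0.4100 + 0.5100i → escape time 7
(row=2, col=0): c = -0.3800 + 0.2300i → escape time 9
(row=2, col=1): c = -0.1167 + 0.2300i → escape time 9
(row=2, col=2): c = 0.1467 + 0.2300i → escape time 9
(row=2, col=3): c = 0.4100 + 0.2300i → escape time 9
(row=3, col=0): c = -0.3800 + -0.0500i → escape time 9
(row=3, col=1): c = -0.1167 + -0.0500i → escape time 9
(row=3, col=2): c = 0.1467 + -0.0500i → escape time 9
(row=3, col=3): c = 0.4100 + -0.0500i → escape time 6
(row=4, col=0): c = -0.3800 + -0.3300i → escape time 9
(row=4, col=1): c = -0.1167 + -0.3300i → escape time 9
(row=4, col=2): c = 0.1467 + -0.3300i → escape time 9
(row=4, col=3): c = 0.4100 + -0.3300i → escape time 9
(row=5, col=0): c = -0.3800 + -0.6100i → escape time 9
(row=5, col=1): c = -0.1167 + -0.6100i → escape time 9
(row=5, col=2): c = 0.1467 + -0.6100i → escape time 9
(row=5, col=3): c = 0.4100 + -0.6100i → escape time 9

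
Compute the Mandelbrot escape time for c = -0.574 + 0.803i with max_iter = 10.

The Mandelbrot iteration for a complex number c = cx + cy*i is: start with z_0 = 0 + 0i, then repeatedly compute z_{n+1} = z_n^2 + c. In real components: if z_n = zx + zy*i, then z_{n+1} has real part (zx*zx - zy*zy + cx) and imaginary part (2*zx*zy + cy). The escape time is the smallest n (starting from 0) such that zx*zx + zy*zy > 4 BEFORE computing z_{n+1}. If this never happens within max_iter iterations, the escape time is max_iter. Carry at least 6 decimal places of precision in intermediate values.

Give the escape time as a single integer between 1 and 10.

Answer: 5

Derivation:
z_0 = 0 + 0i, c = -0.5740 + 0.8030i
Iter 1: z = -0.5740 + 0.8030i, |z|^2 = 0.9743
Iter 2: z = -0.8893 + -0.1188i, |z|^2 = 0.8050
Iter 3: z = 0.2028 + 1.0144i, |z|^2 = 1.0701
Iter 4: z = -1.5619 + 1.2144i, |z|^2 = 3.9142
Iter 5: z = 0.3906 + -2.9905i, |z|^2 = 9.0954
Escaped at iteration 5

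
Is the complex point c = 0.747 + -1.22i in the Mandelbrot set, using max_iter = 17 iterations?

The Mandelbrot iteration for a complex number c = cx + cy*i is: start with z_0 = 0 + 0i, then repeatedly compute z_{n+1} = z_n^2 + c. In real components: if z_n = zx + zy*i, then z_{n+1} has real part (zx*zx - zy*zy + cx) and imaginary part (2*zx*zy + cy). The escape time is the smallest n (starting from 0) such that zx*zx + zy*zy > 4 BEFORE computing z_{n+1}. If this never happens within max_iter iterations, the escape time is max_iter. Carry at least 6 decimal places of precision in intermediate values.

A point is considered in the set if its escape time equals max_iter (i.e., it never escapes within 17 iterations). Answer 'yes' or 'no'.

z_0 = 0 + 0i, c = 0.7470 + -1.2200i
Iter 1: z = 0.7470 + -1.2200i, |z|^2 = 2.0464
Iter 2: z = -0.1834 + -3.0427i, |z|^2 = 9.2915
Escaped at iteration 2

Answer: no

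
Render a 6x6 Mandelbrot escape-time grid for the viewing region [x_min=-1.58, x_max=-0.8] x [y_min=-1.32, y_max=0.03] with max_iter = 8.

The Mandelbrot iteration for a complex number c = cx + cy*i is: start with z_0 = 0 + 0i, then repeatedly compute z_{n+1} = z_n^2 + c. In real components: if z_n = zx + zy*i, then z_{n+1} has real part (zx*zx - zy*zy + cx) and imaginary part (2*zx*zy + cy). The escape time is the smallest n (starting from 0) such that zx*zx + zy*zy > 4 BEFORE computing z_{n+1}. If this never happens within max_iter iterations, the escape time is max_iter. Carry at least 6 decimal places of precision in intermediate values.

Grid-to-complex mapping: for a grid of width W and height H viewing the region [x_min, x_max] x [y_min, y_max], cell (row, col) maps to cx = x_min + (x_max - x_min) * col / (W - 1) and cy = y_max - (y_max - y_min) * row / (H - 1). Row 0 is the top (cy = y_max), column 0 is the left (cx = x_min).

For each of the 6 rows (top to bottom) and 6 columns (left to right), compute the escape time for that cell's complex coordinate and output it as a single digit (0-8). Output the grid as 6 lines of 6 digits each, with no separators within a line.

(row=0, col=0): c = -1.5800 + 0.0300i → escape time 8
(row=0, col=1): c = -1.4240 + 0.0300i → escape time 8
(row=0, col=2): c = -1.2680 + 0.0300i → escape time 8
(row=0, col=3): c = -1.1120 + 0.0300i → escape time 8
(row=0, col=4): c = -0.9560 + 0.0300i → escape time 8
(row=0, col=5): c = -0.8000 + 0.0300i → escape time 8
(row=1, col=0): c = -1.5800 + -0.2400i → escape time 5
(row=1, col=1): c = -1.4240 + -0.2400i → escape time 5
(row=1, col=2): c = -1.2680 + -0.2400i → escape time 8
(row=1, col=3): c = -1.1120 + -0.2400i → escape time 8
(row=1, col=4): c = -0.9560 + -0.2400i → escape time 8
(row=1, col=5): c = -0.8000 + -0.2400i → escape time 8
(row=2, col=0): c = -1.5800 + -0.5100i → escape time 3
(row=2, col=1): c = -1.4240 + -0.5100i → escape time 3
(row=2, col=2): c = -1.2680 + -0.5100i → escape time 4
(row=2, col=3): c = -1.1120 + -0.5100i → escape time 5
(row=2, col=4): c = -0.9560 + -0.5100i → escape time 5
(row=2, col=5): c = -0.8000 + -0.5100i → escape time 6
(row=3, col=0): c = -1.5800 + -0.7800i → escape time 3
(row=3, col=1): c = -1.4240 + -0.7800i → escape time 3
(row=3, col=2): c = -1.2680 + -0.7800i → escape time 3
(row=3, col=3): c = -1.1120 + -0.7800i → escape time 3
(row=3, col=4): c = -0.9560 + -0.7800i → escape time 4
(row=3, col=5): c = -0.8000 + -0.7800i → escape time 4
(row=4, col=0): c = -1.5800 + -1.0500i → escape time 2
(row=4, col=1): c = -1.4240 + -1.0500i → escape time 2
(row=4, col=2): c = -1.2680 + -1.0500i → escape time 3
(row=4, col=3): c = -1.1120 + -1.0500i → escape time 3
(row=4, col=4): c = -0.9560 + -1.0500i → escape time 3
(row=4, col=5): c = -0.8000 + -1.0500i → escape time 3
(row=5, col=0): c = -1.5800 + -1.3200i → escape time 1
(row=5, col=1): c = -1.4240 + -1.3200i → escape time 2
(row=5, col=2): c = -1.2680 + -1.3200i → escape time 2
(row=5, col=3): c = -1.1120 + -1.3200i → escape time 2
(row=5, col=4): c = -0.9560 + -1.3200i → escape time 2
(row=5, col=5): c = -0.8000 + -1.3200i → escape time 2

Answer: 888888
558888
334556
333344
223333
122222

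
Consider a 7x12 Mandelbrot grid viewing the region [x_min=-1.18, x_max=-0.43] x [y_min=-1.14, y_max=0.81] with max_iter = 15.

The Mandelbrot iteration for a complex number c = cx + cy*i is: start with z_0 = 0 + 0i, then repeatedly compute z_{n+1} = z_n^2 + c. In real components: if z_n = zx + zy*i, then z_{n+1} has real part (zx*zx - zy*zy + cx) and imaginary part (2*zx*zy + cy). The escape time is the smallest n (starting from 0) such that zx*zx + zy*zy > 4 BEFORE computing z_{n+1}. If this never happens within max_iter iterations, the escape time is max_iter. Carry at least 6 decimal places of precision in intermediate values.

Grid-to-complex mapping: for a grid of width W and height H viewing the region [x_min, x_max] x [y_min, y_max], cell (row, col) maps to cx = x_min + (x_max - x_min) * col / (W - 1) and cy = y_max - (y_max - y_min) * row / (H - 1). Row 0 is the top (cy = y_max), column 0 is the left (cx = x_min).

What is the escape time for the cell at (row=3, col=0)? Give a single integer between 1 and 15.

z_0 = 0 + 0i, c = -1.1800 + 0.2782i
Iter 1: z = -1.1800 + 0.2782i, |z|^2 = 1.4698
Iter 2: z = 0.1350 + -0.3783i, |z|^2 = 0.1614
Iter 3: z = -1.3049 + 0.1760i, |z|^2 = 1.7338
Iter 4: z = 0.4918 + -0.1812i, |z|^2 = 0.2747
Iter 5: z = -0.9710 + 0.1000i, |z|^2 = 0.9528
Iter 6: z = -0.2472 + 0.0841i, |z|^2 = 0.0682
Iter 7: z = -1.1260 + 0.2366i, |z|^2 = 1.3238
Iter 8: z = 0.0318 + -0.2547i, |z|^2 = 0.0659
Iter 9: z = -1.2438 + 0.2620i, |z|^2 = 1.6158
Iter 10: z = 0.2985 + -0.3735i, |z|^2 = 0.2286
Iter 11: z = -1.2304 + 0.0552i, |z|^2 = 1.5170
Iter 12: z = 0.3309 + 0.1424i, |z|^2 = 0.1298
Iter 13: z = -1.0908 + 0.3724i, |z|^2 = 1.3285
Iter 14: z = -0.1289 + -0.5343i, |z|^2 = 0.3021

Answer: 15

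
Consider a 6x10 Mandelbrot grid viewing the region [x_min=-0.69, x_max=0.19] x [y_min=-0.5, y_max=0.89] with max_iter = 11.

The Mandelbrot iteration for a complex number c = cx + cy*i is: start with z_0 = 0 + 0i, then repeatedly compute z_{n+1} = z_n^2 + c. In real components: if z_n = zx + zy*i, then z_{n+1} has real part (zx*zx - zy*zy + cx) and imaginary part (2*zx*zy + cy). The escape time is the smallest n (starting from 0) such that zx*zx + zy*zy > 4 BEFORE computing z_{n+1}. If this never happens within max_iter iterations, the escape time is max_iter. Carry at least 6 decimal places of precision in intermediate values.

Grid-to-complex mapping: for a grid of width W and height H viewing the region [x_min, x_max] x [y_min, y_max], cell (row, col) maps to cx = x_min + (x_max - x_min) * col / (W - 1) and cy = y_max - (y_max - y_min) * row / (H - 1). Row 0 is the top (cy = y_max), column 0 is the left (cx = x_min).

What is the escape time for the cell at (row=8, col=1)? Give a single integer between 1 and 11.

z_0 = 0 + 0i, c = -0.5140 + -0.3456i
Iter 1: z = -0.5140 + -0.3456i, |z|^2 = 0.3836
Iter 2: z = -0.3692 + 0.0097i, |z|^2 = 0.1364
Iter 3: z = -0.3778 + -0.3527i, |z|^2 = 0.2671
Iter 4: z = -0.4957 + -0.0791i, |z|^2 = 0.2520
Iter 5: z = -0.2746 + -0.2672i, |z|^2 = 0.1468
Iter 6: z = -0.5100 + -0.1989i, |z|^2 = 0.2996
Iter 7: z = -0.2934 + -0.1427i, |z|^2 = 0.1065
Iter 8: z = -0.4483 + -0.2618i, |z|^2 = 0.2695
Iter 9: z = -0.3816 + -0.1109i, |z|^2 = 0.1579
Iter 10: z = -0.3807 + -0.2610i, |z|^2 = 0.2130

Answer: 11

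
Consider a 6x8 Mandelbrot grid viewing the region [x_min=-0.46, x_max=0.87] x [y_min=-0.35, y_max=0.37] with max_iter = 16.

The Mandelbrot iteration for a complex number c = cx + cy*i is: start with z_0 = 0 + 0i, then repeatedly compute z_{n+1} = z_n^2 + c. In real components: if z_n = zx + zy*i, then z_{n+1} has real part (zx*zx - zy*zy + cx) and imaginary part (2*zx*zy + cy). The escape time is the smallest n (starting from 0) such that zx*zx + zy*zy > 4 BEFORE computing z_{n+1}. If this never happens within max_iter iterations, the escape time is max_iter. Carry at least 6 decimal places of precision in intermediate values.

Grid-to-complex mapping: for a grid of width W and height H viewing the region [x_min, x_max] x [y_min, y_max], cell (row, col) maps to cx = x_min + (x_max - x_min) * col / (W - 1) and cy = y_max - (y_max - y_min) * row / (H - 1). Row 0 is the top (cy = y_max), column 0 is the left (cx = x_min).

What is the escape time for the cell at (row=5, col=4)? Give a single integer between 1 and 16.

Answer: 4

Derivation:
z_0 = 0 + 0i, c = 0.6040 + -0.1443i
Iter 1: z = 0.6040 + -0.1443i, |z|^2 = 0.3856
Iter 2: z = 0.9480 + -0.3186i, |z|^2 = 1.0002
Iter 3: z = 1.4012 + -0.7483i, |z|^2 = 2.5234
Iter 4: z = 2.0074 + -2.2414i, |z|^2 = 9.0534
Escaped at iteration 4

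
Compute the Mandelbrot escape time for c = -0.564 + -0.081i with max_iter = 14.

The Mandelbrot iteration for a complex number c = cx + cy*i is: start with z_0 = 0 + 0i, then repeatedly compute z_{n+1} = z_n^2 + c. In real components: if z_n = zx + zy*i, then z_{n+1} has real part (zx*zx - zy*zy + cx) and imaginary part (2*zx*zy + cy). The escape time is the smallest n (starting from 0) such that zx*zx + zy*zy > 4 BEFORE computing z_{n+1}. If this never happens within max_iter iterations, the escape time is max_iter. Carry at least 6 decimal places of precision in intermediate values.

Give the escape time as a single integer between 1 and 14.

Answer: 14

Derivation:
z_0 = 0 + 0i, c = -0.5640 + -0.0810i
Iter 1: z = -0.5640 + -0.0810i, |z|^2 = 0.3247
Iter 2: z = -0.2525 + 0.0104i, |z|^2 = 0.0638
Iter 3: z = -0.5004 + -0.0862i, |z|^2 = 0.2578
Iter 4: z = -0.3211 + 0.0053i, |z|^2 = 0.1031
Iter 5: z = -0.4609 + -0.0844i, |z|^2 = 0.2196
Iter 6: z = -0.3587 + -0.0032i, |z|^2 = 0.1286
Iter 7: z = -0.4354 + -0.0787i, |z|^2 = 0.1957
Iter 8: z = -0.3806 + -0.0125i, |z|^2 = 0.1450
Iter 9: z = -0.4193 + -0.0715i, |z|^2 = 0.1809
Iter 10: z = -0.3933 + -0.0210i, |z|^2 = 0.1552
Iter 11: z = -0.4097 + -0.0645i, |z|^2 = 0.1720
Iter 12: z = -0.4003 + -0.0282i, |z|^2 = 0.1610
Iter 13: z = -0.4046 + -0.0584i, |z|^2 = 0.1671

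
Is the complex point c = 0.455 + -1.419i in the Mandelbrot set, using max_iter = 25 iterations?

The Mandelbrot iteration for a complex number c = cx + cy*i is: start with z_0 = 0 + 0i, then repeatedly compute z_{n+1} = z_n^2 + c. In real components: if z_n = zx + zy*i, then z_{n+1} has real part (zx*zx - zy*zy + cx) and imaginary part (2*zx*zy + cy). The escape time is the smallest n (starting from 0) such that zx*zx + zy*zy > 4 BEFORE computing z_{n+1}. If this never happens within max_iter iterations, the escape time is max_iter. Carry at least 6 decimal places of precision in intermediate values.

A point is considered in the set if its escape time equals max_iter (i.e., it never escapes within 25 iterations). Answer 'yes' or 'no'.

Answer: no

Derivation:
z_0 = 0 + 0i, c = 0.4550 + -1.4190i
Iter 1: z = 0.4550 + -1.4190i, |z|^2 = 2.2206
Iter 2: z = -1.3515 + -2.7103i, |z|^2 = 9.1723
Escaped at iteration 2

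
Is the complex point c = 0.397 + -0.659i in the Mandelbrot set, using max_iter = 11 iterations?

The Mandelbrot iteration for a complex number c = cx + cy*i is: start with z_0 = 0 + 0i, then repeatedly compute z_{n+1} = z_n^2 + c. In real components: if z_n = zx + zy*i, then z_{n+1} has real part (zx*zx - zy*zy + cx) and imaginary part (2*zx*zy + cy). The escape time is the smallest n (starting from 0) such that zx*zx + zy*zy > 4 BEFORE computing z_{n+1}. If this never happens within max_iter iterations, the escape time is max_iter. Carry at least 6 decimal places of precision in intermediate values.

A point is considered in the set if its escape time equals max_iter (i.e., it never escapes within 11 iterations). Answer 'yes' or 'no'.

z_0 = 0 + 0i, c = 0.3970 + -0.6590i
Iter 1: z = 0.3970 + -0.6590i, |z|^2 = 0.5919
Iter 2: z = 0.1203 + -1.1822i, |z|^2 = 1.4122
Iter 3: z = -0.9862 + -0.9435i, |z|^2 = 1.8629
Iter 4: z = 0.4794 + 1.2020i, |z|^2 = 1.6747
Iter 5: z = -0.8181 + 0.4936i, |z|^2 = 0.9128
Iter 6: z = 0.8226 + -1.4665i, |z|^2 = 2.8274
Iter 7: z = -1.0771 + -3.0717i, |z|^2 = 10.5955
Escaped at iteration 7

Answer: no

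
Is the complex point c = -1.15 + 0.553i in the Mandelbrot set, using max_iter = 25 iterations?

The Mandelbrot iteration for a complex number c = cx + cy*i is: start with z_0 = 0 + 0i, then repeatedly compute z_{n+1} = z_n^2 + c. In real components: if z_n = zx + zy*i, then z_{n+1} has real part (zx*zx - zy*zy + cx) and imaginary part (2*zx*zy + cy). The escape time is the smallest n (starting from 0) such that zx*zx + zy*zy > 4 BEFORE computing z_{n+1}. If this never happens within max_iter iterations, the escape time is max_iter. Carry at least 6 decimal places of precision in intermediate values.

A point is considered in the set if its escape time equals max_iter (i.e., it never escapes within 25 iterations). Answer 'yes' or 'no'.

z_0 = 0 + 0i, c = -1.1500 + 0.5530i
Iter 1: z = -1.1500 + 0.5530i, |z|^2 = 1.6283
Iter 2: z = -0.1333 + -0.7189i, |z|^2 = 0.5346
Iter 3: z = -1.6490 + 0.7447i, |z|^2 = 3.2739
Iter 4: z = 1.0148 + -1.9030i, |z|^2 = 4.6512
Escaped at iteration 4

Answer: no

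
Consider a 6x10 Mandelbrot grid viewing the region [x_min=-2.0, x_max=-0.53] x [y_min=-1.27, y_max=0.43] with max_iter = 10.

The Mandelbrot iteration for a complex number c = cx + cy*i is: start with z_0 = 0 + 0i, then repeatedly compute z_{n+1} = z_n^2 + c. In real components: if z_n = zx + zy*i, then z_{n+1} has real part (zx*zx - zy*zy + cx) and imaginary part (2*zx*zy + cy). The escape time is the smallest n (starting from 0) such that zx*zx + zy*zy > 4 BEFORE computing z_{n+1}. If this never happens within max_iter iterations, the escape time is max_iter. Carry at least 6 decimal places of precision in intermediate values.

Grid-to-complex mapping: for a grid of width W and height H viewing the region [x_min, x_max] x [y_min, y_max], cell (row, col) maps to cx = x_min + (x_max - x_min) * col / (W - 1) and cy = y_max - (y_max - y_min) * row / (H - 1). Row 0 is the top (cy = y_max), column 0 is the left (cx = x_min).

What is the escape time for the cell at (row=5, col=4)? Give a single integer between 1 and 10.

z_0 = 0 + 0i, c = -0.8240 + -0.5144i
Iter 1: z = -0.8240 + -0.5144i, |z|^2 = 0.9436
Iter 2: z = -0.4097 + 0.3334i, |z|^2 = 0.2790
Iter 3: z = -0.7673 + -0.7876i, |z|^2 = 1.2090
Iter 4: z = -0.8555 + 0.6942i, |z|^2 = 1.2138
Iter 5: z = -0.5739 + -1.7022i, |z|^2 = 3.2270
Iter 6: z = -3.3923 + 1.4394i, |z|^2 = 13.5793
Escaped at iteration 6

Answer: 6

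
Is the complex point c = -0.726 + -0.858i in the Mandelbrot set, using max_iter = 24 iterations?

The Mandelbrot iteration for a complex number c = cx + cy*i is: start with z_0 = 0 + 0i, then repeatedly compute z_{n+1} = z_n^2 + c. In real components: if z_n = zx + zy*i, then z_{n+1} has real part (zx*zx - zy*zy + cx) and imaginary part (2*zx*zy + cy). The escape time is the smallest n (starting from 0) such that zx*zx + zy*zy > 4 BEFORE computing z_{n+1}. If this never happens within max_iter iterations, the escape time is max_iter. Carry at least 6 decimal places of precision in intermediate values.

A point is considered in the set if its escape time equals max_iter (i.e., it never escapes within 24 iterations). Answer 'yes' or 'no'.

z_0 = 0 + 0i, c = -0.7260 + -0.8580i
Iter 1: z = -0.7260 + -0.8580i, |z|^2 = 1.2632
Iter 2: z = -0.9351 + 0.3878i, |z|^2 = 1.0248
Iter 3: z = -0.0020 + -1.5833i, |z|^2 = 2.5068
Iter 4: z = -3.2328 + -0.8516i, |z|^2 = 11.1762
Escaped at iteration 4

Answer: no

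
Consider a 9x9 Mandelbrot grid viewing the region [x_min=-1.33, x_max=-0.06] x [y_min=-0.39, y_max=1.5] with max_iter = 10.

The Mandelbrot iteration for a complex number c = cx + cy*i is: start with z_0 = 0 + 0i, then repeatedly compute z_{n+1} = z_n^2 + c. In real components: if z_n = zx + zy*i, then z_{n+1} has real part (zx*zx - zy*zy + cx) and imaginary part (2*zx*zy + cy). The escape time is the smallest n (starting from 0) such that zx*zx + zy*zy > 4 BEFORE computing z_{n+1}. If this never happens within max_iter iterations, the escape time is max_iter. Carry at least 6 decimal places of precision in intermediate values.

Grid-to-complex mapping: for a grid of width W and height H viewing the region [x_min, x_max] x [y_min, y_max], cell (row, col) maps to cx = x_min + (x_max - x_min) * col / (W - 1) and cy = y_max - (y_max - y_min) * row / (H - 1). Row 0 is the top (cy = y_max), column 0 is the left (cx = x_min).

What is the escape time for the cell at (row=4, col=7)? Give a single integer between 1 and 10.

z_0 = 0 + 0i, c = -0.2188 + 0.5550i
Iter 1: z = -0.2188 + 0.5550i, |z|^2 = 0.3559
Iter 2: z = -0.4789 + 0.3122i, |z|^2 = 0.3268
Iter 3: z = -0.0868 + 0.2560i, |z|^2 = 0.0731
Iter 4: z = -0.2767 + 0.5105i, |z|^2 = 0.3372
Iter 5: z = -0.4028 + 0.2724i, |z|^2 = 0.2365
Iter 6: z = -0.1307 + 0.3355i, |z|^2 = 0.1297
Iter 7: z = -0.3142 + 0.4673i, |z|^2 = 0.3171
Iter 8: z = -0.3384 + 0.2613i, |z|^2 = 0.1828
Iter 9: z = -0.1725 + 0.3782i, |z|^2 = 0.1728

Answer: 10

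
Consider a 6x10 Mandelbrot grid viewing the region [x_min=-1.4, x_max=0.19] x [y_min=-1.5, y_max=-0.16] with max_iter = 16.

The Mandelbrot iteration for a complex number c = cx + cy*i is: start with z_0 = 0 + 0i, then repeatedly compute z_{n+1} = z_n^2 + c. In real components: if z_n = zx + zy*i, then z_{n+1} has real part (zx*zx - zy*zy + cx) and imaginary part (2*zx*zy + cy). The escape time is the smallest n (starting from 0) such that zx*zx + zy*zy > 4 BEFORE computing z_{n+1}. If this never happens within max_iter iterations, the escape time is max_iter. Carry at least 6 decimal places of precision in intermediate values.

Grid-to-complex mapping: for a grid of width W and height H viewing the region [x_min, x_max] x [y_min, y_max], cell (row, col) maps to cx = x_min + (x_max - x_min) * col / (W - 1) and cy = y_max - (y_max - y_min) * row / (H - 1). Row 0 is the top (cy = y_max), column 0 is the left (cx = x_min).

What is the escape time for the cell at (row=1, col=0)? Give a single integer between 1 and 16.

z_0 = 0 + 0i, c = -1.4000 + -0.3089i
Iter 1: z = -1.4000 + -0.3089i, |z|^2 = 2.0554
Iter 2: z = 0.4646 + 0.5560i, |z|^2 = 0.5250
Iter 3: z = -1.4933 + 0.2077i, |z|^2 = 2.2731
Iter 4: z = 0.7868 + -0.9293i, |z|^2 = 1.4826
Iter 5: z = -1.6446 + -1.7712i, |z|^2 = 5.8418
Escaped at iteration 5

Answer: 5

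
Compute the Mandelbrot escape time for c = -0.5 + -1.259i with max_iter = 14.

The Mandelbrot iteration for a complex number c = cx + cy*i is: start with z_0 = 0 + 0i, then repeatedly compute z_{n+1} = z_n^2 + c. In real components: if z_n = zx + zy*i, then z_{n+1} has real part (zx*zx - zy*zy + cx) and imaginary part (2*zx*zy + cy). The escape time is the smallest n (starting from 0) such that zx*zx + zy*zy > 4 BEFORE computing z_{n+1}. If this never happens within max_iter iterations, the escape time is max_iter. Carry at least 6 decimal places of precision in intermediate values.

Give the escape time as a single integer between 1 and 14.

z_0 = 0 + 0i, c = -0.5000 + -1.2590i
Iter 1: z = -0.5000 + -1.2590i, |z|^2 = 1.8351
Iter 2: z = -1.8351 + 0.0000i, |z|^2 = 3.3675
Iter 3: z = 2.8675 + -1.2590i, |z|^2 = 9.8078
Escaped at iteration 3

Answer: 3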